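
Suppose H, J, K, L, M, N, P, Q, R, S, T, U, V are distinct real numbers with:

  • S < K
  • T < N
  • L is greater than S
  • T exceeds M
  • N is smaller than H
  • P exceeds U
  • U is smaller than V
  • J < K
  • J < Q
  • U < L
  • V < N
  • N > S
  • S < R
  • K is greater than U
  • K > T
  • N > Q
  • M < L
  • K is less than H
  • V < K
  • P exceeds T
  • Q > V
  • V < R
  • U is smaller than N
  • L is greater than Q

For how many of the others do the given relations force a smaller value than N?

Directly below N: U, V, T, Q, S.
One step further: M, J (7 so far).
No other element is forced below N by the given relations, so the count is 7.

7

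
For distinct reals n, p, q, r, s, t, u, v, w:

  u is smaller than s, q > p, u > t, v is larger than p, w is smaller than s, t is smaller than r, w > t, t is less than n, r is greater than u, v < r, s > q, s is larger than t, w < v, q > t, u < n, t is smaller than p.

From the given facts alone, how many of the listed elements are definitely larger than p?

4

Directly above p: v, q.
One step further: r, s (4 so far).
No other element is forced above p by the given relations, so the count is 4.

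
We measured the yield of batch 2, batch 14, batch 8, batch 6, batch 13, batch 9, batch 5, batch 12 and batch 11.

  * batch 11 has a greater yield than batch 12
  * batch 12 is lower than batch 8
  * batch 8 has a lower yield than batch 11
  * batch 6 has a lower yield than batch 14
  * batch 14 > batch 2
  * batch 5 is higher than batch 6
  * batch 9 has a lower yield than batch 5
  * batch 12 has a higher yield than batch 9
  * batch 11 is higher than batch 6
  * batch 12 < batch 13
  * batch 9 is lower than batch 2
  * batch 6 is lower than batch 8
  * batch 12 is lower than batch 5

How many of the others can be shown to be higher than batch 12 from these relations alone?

Directly above batch 12: batch 5, batch 13, batch 8, batch 11.
No other element is forced above batch 12 by the given relations, so the count is 4.

4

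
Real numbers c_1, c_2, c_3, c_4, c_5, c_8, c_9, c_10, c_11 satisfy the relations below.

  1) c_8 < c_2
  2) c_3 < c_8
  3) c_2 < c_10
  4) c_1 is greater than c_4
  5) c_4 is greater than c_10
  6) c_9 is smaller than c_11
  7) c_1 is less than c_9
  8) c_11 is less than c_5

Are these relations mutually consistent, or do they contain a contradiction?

Every relation is compatible with c_3 < c_8 < c_2 < c_10 < c_4 < c_1 < c_9 < c_11 < c_5; the set is consistent.

consistent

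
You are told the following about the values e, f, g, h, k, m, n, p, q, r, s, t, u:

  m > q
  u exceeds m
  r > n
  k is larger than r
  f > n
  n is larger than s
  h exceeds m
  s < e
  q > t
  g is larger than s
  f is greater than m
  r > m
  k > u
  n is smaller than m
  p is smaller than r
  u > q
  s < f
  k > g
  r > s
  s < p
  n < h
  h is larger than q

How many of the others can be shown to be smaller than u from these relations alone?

5

From u the given relations immediately reach q, m.
From those, t, n — 4 in total.
From those, s — 5 in total.
No other element is forced below u by the given relations, so the count is 5.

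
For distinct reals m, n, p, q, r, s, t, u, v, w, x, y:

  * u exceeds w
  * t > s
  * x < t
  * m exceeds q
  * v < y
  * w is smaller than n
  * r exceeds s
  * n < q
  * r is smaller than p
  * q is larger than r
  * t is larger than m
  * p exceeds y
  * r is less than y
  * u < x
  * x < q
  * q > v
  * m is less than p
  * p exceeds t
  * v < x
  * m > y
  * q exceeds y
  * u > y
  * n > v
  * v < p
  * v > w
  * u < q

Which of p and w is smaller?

w < v and v < y give w < y.
With y < u: w < v < y < u.
Then u < x extends the chain to x.
Then x < q extends the chain to q.
With q < m: w < v < y < u < x < q < m.
Then m < t extends the chain to t.
Then t < p extends the chain to p.
So w < p; w is the smaller of the two.

w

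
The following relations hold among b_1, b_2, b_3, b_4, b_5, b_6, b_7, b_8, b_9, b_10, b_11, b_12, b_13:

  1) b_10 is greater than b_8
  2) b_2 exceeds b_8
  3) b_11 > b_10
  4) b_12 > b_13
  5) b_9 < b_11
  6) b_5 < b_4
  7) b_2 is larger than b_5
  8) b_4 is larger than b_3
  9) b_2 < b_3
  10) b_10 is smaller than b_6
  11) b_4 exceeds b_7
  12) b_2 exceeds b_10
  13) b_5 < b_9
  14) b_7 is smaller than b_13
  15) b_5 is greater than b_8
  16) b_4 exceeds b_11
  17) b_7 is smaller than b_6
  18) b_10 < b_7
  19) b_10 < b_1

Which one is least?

b_8

Chaining upward from b_8: directly above it, b_5, b_10, b_2; then b_1, b_9, b_7, b_6, b_11, b_3, b_4; then b_13; then b_12.
That covers every other element, and nothing is given below b_8, so b_8 is the least.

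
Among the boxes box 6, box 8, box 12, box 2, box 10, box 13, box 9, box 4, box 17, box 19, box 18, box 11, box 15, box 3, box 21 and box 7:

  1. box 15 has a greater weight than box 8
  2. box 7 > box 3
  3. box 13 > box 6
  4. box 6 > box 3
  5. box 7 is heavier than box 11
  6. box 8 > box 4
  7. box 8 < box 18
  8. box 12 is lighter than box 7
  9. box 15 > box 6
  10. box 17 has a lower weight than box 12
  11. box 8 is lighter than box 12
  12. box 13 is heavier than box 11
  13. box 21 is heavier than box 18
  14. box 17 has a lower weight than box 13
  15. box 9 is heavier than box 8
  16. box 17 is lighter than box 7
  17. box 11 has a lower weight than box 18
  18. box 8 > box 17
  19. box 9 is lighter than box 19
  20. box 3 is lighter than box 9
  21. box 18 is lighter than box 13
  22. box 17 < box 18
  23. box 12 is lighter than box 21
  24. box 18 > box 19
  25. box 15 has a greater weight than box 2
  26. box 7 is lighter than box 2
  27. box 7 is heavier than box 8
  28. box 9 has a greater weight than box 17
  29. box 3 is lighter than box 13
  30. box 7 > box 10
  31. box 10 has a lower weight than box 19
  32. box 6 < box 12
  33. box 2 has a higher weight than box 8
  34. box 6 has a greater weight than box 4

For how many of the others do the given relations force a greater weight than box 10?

7

From box 10 the given relations immediately reach box 7, box 19.
From those, box 2, box 18 — 4 in total.
From those, box 15, box 13, box 21 — 7 in total.
Nothing else is reachable above box 10; 7 in all.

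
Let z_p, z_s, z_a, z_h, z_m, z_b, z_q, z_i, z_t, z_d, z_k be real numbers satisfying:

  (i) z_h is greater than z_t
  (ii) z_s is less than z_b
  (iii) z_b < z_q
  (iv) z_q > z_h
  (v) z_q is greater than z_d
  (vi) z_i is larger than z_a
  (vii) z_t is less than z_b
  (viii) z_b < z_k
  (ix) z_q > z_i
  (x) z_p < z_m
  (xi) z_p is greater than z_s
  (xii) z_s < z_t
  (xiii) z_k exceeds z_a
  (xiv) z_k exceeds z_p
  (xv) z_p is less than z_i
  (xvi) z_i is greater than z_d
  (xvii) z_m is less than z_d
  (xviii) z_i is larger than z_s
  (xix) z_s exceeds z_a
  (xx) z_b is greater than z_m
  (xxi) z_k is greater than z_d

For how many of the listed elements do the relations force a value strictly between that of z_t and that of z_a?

1

Chaining upward from z_a reaches: z_s, z_p, z_m, z_b, z_h, z_d, z_i, z_q, z_k.
Chaining downward from z_t reaches: z_s.
Strictly between z_a and z_t are those in both lists: z_s — 1 element.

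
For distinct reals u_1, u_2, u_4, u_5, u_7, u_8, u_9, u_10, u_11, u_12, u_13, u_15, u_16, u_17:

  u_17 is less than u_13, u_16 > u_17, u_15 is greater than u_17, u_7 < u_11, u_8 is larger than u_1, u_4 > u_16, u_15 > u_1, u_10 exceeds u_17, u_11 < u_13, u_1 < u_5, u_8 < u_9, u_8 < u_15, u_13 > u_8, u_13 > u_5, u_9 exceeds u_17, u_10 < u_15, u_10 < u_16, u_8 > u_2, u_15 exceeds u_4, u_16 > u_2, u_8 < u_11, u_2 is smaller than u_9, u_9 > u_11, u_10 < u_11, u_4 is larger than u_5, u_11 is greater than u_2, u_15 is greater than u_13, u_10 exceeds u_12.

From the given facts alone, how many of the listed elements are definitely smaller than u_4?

7

From u_4 the given relations immediately reach u_5, u_16.
From those, u_1, u_2, u_17, u_10 — 6 in total.
From those, u_12 — 7 in total.
Nothing else is reachable below u_4; 7 in all.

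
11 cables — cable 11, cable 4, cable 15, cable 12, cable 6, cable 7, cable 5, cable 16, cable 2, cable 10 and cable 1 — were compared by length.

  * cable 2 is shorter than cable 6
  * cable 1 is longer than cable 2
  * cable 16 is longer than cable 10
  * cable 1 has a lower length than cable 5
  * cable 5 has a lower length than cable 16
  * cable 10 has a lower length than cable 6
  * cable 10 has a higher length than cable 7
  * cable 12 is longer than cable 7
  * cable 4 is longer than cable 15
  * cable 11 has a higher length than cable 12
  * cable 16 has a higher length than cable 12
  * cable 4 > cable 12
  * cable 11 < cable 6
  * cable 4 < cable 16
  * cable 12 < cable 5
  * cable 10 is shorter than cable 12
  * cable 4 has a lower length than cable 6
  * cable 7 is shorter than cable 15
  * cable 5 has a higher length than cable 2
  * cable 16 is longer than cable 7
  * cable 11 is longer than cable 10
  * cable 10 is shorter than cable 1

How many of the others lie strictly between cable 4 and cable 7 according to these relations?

The relations place cable 7 below cable 4. An element lies strictly between them when it is forced above cable 7 and also forced below cable 4.
Above cable 7: {cable 15, cable 10, cable 12, cable 1, cable 11, cable 5, cable 16, cable 6}. Below cable 4: {cable 15, cable 10, cable 12}.
Intersection: {cable 15, cable 10, cable 12} — 3.

3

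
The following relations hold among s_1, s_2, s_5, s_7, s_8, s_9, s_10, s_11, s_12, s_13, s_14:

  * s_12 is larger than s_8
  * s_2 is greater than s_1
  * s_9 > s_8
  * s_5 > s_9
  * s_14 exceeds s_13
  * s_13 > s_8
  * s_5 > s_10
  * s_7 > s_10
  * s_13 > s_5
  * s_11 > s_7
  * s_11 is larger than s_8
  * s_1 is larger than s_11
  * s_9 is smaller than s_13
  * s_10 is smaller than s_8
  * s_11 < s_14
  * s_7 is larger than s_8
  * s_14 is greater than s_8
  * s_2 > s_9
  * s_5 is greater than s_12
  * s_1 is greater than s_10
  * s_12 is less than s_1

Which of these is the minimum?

s_8 is not least since s_10 < s_8; s_7 is not least since s_10 < s_7; s_12 is not least since s_8 < s_12; s_9 is not least since s_8 < s_9; s_5 is not least since s_10 < s_5; s_13 is not least since s_9 < s_13; s_11 is not least since s_7 < s_11; s_1 is not least since s_10 < s_1; s_14 is not least since s_8 < s_14; s_2 is not least since s_9 < s_2.
Only s_10 has nothing below it, so s_10 is the minimum.

s_10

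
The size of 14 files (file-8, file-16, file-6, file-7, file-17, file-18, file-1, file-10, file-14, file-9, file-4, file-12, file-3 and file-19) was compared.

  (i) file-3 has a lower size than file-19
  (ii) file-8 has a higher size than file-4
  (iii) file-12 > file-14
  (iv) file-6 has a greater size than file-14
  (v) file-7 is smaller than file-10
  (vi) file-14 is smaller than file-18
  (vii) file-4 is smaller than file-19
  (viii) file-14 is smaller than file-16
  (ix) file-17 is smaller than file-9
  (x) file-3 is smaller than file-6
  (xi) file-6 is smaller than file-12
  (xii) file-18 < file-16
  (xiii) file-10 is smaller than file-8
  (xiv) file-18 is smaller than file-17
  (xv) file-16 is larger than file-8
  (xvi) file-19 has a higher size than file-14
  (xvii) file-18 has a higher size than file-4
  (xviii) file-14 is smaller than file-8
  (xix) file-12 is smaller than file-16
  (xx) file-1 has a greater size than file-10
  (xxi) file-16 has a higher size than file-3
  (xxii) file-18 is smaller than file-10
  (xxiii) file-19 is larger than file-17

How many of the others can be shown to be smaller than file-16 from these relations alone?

9

From file-16 the given relations immediately reach file-3, file-14, file-18, file-12, file-8.
From those, file-4, file-6, file-10 — 8 in total.
From those, file-7 — 9 in total.
No other element is forced below file-16 by the given relations, so the count is 9.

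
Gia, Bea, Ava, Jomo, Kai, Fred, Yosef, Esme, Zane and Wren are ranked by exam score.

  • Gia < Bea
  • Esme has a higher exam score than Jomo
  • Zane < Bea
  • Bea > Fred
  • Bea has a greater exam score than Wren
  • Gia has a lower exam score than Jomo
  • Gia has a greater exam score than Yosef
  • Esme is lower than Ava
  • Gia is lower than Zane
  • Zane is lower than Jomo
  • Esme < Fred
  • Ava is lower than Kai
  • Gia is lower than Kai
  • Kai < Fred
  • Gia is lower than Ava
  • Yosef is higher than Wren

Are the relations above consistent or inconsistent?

Every relation is compatible with Wren < Yosef < Gia < Zane < Jomo < Esme < Ava < Kai < Fred < Bea; the set is consistent.

consistent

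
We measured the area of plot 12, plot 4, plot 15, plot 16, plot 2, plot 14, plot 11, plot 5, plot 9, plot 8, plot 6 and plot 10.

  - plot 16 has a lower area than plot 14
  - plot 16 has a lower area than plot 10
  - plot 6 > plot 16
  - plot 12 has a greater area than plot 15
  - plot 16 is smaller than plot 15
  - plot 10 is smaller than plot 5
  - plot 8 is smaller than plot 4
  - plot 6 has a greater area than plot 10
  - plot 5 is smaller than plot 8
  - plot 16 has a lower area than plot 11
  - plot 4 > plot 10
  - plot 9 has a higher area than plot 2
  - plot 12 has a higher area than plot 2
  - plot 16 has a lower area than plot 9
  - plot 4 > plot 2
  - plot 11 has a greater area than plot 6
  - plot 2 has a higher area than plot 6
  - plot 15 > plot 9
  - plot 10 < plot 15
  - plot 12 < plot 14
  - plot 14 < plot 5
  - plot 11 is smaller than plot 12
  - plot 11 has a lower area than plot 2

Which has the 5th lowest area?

plot 2

Chaining the given pairs: plot 16 < plot 10 < plot 6 < plot 11 < plot 2 < plot 9 < plot 15 < plot 12 < plot 14 < plot 5 < plot 8 < plot 4.
The 5th smallest is plot 2.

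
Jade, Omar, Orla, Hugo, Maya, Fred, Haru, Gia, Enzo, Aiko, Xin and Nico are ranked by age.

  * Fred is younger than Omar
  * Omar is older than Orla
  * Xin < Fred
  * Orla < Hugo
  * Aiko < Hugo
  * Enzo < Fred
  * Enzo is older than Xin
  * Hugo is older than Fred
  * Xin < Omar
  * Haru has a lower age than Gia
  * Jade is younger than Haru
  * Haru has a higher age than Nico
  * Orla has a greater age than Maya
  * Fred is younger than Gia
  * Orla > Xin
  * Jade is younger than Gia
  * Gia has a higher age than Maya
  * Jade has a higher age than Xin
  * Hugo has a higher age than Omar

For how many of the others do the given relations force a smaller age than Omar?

From Omar the given relations immediately reach Xin, Orla, Fred.
From those, Enzo, Maya — 5 in total.
Nothing else is reachable below Omar; 5 in all.

5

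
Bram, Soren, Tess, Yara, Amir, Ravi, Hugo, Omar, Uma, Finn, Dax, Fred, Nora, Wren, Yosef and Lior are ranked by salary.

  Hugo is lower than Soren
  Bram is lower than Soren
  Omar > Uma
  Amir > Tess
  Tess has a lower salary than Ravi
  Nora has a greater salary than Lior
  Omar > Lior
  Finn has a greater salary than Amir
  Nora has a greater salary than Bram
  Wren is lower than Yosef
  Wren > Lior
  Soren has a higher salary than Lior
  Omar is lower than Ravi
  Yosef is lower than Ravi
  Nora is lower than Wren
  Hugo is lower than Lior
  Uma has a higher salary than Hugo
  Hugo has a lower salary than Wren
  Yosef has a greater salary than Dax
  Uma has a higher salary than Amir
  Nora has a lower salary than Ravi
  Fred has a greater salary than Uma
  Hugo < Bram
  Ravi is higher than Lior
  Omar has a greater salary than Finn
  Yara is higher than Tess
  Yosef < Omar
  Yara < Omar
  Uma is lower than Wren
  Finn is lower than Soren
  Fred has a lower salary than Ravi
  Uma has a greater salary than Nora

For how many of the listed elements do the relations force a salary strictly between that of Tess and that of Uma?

1

The relations place Tess below Uma. An element lies strictly between them when it is forced above Tess and also forced below Uma.
Above Tess: {Yara, Amir, Finn, Wren, Yosef, Omar, Fred, Soren, Ravi}. Below Uma: {Hugo, Bram, Lior, Nora, Amir}.
Intersection: {Amir} — 1.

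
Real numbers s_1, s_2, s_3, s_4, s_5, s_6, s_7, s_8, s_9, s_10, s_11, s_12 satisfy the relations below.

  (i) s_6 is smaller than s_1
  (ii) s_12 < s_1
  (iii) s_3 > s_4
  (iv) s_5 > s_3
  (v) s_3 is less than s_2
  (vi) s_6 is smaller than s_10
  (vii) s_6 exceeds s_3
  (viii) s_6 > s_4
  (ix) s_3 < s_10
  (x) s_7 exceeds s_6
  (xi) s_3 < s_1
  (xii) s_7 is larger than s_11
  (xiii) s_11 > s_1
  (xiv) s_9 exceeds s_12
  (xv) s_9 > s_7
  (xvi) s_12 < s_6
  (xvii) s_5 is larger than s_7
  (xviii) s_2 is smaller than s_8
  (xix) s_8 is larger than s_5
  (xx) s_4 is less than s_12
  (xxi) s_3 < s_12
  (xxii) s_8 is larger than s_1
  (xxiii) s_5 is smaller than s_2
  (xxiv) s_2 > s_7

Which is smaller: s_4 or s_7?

s_4

s_4 < s_3 and s_3 < s_12 give s_4 < s_12.
With s_12 < s_6: s_4 < s_3 < s_12 < s_6.
Then s_6 < s_1 extends the chain to s_1.
With s_1 < s_11: s_4 < s_3 < s_12 < s_6 < s_1 < s_11.
Then s_11 < s_7 extends the chain to s_7.
So s_4 < s_7; s_4 is the smaller of the two.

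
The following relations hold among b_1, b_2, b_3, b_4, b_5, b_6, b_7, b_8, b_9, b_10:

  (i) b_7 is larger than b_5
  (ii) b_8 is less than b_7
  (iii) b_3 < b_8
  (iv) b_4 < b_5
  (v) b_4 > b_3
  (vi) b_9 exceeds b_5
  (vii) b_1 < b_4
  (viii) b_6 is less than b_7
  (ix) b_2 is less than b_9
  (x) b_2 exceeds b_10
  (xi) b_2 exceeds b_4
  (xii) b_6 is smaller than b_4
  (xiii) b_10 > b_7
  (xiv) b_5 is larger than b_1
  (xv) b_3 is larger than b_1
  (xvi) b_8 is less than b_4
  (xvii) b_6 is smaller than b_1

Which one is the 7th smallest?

Piecing the relations together gives one ordering: b_6 < b_1 < b_3 < b_8 < b_4 < b_5 < b_7 < b_10 < b_2 < b_9.
The 7th smallest is b_7.

b_7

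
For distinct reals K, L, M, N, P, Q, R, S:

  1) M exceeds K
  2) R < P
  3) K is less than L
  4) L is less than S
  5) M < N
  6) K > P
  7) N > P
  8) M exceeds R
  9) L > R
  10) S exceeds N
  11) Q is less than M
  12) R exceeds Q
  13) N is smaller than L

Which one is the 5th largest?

K

Chaining the given pairs: Q < R < P < K < M < N < L < S.
Counting 5 from the largest end gives K.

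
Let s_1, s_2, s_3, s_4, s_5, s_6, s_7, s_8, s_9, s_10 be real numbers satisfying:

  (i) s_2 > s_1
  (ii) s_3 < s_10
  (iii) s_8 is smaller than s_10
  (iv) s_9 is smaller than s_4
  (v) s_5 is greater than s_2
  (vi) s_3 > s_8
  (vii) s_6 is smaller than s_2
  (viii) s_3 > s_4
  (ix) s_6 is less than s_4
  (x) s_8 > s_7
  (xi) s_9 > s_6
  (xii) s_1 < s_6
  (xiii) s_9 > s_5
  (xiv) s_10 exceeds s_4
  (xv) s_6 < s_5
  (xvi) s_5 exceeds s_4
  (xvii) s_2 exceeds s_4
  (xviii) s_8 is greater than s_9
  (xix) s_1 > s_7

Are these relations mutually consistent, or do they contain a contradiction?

inconsistent

We have s_9 < s_4 stated directly, yet also s_4 < s_2 < s_5 < s_9 by chaining the others — so s_4 < s_9. Contradiction.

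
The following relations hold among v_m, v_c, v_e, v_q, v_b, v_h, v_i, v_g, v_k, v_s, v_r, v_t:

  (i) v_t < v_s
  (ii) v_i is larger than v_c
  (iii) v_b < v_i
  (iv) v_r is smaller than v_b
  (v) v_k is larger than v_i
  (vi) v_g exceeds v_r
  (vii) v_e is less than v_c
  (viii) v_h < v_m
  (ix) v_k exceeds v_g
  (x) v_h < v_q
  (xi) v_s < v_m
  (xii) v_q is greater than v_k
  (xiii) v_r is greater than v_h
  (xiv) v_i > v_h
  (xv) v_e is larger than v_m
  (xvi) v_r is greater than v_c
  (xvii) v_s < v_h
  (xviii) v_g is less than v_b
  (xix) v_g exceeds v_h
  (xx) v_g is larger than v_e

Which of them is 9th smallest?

v_b

The consecutive relations fix a unique order: v_t < v_s < v_h < v_m < v_e < v_c < v_r < v_g < v_b < v_i < v_k < v_q.
Counting 9 from the smallest end gives v_b.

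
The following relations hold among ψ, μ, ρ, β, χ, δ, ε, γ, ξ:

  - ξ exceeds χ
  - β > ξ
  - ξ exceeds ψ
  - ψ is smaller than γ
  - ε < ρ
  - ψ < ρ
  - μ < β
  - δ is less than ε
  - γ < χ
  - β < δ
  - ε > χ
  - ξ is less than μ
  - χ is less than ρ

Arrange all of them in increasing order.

Each adjacent pair is fixed by a given relation: ψ < γ; γ < χ; χ < ξ; ξ < μ; μ < β; β < δ; δ < ε; ε < ρ. Chaining them end to end gives the full order.

ψ < γ < χ < ξ < μ < β < δ < ε < ρ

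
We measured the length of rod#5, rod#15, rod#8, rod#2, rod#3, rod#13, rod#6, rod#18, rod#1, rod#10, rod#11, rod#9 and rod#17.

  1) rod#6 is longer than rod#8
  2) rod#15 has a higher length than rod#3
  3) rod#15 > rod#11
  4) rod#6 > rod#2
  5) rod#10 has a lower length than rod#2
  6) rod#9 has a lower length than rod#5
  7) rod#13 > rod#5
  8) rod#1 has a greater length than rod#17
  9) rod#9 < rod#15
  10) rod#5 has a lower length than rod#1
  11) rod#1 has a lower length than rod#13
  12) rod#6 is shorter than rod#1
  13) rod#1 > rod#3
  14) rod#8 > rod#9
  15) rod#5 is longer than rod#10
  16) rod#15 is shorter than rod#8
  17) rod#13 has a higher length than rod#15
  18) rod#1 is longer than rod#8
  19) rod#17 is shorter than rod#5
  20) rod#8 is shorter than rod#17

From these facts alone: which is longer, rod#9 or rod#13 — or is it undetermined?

rod#9 < rod#15 < rod#8 < rod#17 < rod#5 < rod#1 < rod#13, by transitivity through rod#15, rod#8, rod#17, rod#5, rod#1.
So rod#13 is longer.

rod#13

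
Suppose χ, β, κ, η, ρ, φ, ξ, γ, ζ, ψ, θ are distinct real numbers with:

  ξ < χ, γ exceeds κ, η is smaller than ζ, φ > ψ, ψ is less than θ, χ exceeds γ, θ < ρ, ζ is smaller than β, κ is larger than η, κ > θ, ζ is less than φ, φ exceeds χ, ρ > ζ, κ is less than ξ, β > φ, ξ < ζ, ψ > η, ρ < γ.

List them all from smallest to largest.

Each adjacent pair is fixed by a given relation: η < ψ; ψ < θ; θ < κ; κ < ξ; ξ < ζ; ζ < ρ; ρ < γ; γ < χ; χ < φ; φ < β. Chaining them end to end gives the full order.

η < ψ < θ < κ < ξ < ζ < ρ < γ < χ < φ < β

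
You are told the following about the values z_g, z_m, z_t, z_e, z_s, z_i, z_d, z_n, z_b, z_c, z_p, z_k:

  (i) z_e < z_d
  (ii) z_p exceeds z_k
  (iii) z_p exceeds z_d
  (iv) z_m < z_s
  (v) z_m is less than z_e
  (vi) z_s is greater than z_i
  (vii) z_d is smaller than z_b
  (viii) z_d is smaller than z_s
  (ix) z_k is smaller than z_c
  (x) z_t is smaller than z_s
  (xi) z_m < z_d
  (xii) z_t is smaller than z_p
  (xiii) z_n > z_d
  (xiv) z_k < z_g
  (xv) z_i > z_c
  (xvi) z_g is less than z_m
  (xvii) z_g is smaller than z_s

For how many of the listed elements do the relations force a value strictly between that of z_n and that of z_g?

3

Chaining upward from z_g reaches: z_m, z_e, z_d, z_b, z_s, z_p.
Chaining downward from z_n reaches: z_k, z_m, z_e, z_d.
Strictly between z_g and z_n are those in both lists: z_m, z_e, z_d — 3 elements.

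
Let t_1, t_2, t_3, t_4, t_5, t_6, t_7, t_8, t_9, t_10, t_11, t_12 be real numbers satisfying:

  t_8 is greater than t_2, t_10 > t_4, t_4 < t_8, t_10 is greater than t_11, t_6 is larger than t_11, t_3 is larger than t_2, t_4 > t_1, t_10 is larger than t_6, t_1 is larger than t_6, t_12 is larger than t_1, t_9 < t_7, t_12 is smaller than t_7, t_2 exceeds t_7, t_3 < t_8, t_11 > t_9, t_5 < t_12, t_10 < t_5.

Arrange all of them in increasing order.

t_9 < t_11 < t_6 < t_1 < t_4 < t_10 < t_5 < t_12 < t_7 < t_2 < t_3 < t_8

Each adjacent pair is fixed by a given relation: t_9 < t_11; t_11 < t_6; t_6 < t_1; t_1 < t_4; t_4 < t_10; t_10 < t_5; t_5 < t_12; t_12 < t_7; t_7 < t_2; t_2 < t_3; t_3 < t_8. Chaining them end to end gives the full order.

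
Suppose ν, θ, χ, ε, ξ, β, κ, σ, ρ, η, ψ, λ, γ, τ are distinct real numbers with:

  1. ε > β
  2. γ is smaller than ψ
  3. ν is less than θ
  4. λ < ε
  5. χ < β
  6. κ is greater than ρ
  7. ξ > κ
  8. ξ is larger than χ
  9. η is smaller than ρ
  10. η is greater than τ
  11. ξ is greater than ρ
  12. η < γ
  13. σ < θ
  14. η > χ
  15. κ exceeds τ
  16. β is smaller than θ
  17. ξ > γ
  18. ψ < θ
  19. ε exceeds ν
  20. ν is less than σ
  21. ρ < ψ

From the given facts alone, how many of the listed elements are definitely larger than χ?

9

The elements the relations force above χ are η, ρ, γ, β, ε, ψ, κ, ξ, θ — no chain reaches any other.
That is 9.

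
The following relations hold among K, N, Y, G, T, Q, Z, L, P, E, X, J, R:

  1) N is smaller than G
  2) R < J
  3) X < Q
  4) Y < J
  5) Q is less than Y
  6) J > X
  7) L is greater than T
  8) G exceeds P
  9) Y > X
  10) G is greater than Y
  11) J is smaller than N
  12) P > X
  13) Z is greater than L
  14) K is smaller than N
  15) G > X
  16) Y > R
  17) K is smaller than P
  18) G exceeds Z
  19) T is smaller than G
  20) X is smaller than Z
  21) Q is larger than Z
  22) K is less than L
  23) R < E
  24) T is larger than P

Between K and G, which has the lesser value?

Following the relations from K: K < P < T < L < Z < Q < Y < J < N < G.
So K < G; K is the smaller of the two.

K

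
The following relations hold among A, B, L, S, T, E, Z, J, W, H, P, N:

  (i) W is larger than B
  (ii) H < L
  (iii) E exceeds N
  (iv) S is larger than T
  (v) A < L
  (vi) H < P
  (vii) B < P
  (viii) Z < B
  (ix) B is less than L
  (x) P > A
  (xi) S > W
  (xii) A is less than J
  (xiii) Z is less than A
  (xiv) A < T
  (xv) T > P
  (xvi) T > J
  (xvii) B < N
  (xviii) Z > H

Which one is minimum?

Chaining upward from H: directly above it, Z, P, L; then A, B, T; then J, N, W, S; then E.
That covers every other element, and nothing is given below H, so H is the minimum.

H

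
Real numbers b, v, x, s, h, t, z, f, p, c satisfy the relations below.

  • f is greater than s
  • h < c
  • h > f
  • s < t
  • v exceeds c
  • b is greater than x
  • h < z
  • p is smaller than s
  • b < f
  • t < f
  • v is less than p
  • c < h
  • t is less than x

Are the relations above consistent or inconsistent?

inconsistent

We have h < c stated directly, yet also c < v < p < s < t < x < b < f < h by chaining the others — so c < h. Contradiction.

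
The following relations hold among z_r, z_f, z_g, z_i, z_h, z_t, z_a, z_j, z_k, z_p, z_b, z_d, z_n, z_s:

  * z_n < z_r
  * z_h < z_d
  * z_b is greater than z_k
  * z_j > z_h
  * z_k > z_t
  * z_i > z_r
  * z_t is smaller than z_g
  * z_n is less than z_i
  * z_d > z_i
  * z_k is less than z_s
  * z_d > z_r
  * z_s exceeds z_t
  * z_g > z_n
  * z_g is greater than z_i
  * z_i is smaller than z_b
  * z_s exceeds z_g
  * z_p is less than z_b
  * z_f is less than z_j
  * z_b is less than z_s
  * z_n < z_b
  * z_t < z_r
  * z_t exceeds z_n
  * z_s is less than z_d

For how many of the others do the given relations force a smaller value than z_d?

Directly below z_d: z_r, z_i, z_h, z_s.
One step further: z_n, z_t, z_k, z_g, z_b (9 so far).
One step further: z_p (10 so far).
No other element is forced below z_d by the given relations, so the count is 10.

10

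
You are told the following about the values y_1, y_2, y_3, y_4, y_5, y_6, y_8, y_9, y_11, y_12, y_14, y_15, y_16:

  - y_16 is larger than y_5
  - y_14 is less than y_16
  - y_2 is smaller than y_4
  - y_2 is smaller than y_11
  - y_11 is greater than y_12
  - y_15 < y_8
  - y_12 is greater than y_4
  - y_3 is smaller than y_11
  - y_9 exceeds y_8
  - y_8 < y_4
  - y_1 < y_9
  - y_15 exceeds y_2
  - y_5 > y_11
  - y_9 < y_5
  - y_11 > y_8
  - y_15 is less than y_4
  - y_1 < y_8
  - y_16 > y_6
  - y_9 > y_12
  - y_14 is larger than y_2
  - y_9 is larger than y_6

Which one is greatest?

y_16

y_1 is not greatest since y_1 < y_9; y_2 is not greatest since y_2 < y_11; y_15 is not greatest since y_15 < y_4; y_8 is not greatest since y_8 < y_9; y_14 is not greatest since y_14 < y_16; y_4 is not greatest since y_4 < y_12; y_3 is not greatest since y_3 < y_11; y_12 is not greatest since y_12 < y_9; y_6 is not greatest since y_6 < y_16; y_11 is not greatest since y_11 < y_5; y_9 is not greatest since y_9 < y_5; y_5 is not greatest since y_5 < y_16.
Only y_16 has nothing above it, so y_16 is the greatest.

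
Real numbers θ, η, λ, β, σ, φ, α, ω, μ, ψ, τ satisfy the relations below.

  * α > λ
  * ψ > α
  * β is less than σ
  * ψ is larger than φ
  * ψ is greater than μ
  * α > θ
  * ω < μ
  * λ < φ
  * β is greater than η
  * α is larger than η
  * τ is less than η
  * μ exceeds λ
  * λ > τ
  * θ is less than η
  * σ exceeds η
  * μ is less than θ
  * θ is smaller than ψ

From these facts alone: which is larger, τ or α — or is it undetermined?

α

Link the given pairs in sequence: τ < λ; λ < μ; μ < θ; θ < η; η < α.
Chaining these gives τ < λ < μ < θ < η < α.
So α is larger.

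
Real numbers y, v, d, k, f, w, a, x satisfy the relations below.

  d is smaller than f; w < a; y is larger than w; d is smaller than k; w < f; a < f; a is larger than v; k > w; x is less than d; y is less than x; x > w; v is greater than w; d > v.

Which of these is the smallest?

w

Chaining upward from w: directly above it, v, y, a, x, k, f; then d.
That covers every other element, and nothing is given below w, so w is the smallest.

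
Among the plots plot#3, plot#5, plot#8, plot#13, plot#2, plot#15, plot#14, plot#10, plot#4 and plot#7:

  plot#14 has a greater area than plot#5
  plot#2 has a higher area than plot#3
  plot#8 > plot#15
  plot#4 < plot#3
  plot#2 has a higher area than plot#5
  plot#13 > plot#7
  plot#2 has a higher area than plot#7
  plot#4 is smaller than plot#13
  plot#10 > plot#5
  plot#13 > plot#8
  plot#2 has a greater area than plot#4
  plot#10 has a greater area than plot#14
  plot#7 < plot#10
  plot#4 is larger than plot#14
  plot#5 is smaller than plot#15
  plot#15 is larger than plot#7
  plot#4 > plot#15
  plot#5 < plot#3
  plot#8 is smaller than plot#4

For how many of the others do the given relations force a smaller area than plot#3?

6

From plot#3 the given relations immediately reach plot#5, plot#4.
From those, plot#14, plot#15, plot#8 — 5 in total.
From those, plot#7 — 6 in total.
Nothing else is reachable below plot#3; 6 in all.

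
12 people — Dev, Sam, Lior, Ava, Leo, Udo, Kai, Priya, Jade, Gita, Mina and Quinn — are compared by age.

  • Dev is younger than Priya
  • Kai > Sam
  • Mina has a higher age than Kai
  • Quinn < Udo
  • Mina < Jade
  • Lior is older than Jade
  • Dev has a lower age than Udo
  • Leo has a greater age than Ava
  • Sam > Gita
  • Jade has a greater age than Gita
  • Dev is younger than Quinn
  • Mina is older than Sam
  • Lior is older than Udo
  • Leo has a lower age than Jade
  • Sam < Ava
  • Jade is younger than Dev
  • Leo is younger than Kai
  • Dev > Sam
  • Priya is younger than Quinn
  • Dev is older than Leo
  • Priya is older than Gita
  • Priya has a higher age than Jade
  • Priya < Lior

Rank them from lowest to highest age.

Nothing is placed below Gita, so it is least; from there Gita < Sam; Sam < Ava; Ava < Leo; Leo < Kai; Kai < Mina; Mina < Jade; Jade < Dev; Dev < Priya; Priya < Quinn; Quinn < Udo; Udo < Lior, each given directly.

Gita < Sam < Ava < Leo < Kai < Mina < Jade < Dev < Priya < Quinn < Udo < Lior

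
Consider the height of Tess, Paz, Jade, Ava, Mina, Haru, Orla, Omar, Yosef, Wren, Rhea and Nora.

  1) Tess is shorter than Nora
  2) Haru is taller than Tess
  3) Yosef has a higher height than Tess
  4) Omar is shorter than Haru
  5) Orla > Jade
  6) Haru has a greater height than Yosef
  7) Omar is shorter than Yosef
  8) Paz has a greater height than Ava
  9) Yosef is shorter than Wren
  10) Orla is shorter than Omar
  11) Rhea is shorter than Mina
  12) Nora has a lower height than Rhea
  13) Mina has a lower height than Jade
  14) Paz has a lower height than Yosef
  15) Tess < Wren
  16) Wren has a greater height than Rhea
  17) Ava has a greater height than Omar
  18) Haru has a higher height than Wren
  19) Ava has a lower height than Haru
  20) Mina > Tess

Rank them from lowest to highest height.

Tess < Nora < Rhea < Mina < Jade < Orla < Omar < Ava < Paz < Yosef < Wren < Haru

Each adjacent pair is fixed by a given relation: Tess < Nora; Nora < Rhea; Rhea < Mina; Mina < Jade; Jade < Orla; Orla < Omar; Omar < Ava; Ava < Paz; Paz < Yosef; Yosef < Wren; Wren < Haru. Chaining them end to end gives the full order.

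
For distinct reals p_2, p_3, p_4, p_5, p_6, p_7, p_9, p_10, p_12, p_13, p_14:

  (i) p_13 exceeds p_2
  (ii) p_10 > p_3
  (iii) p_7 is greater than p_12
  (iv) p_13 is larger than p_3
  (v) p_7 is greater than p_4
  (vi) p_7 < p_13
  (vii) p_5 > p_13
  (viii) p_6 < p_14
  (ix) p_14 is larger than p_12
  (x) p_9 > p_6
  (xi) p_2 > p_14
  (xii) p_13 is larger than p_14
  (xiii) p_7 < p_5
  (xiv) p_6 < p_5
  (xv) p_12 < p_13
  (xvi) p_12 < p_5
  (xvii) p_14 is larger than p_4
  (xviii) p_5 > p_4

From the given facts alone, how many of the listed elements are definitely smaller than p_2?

The elements the relations force below p_2 are p_4, p_12, p_6, p_14 — no chain reaches any other.
That is 4.

4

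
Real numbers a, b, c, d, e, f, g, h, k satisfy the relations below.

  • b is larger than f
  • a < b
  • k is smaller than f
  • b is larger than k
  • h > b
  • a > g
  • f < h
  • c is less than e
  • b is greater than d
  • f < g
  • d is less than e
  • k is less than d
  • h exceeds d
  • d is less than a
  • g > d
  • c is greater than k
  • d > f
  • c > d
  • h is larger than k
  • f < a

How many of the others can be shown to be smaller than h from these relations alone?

6

The elements the relations force below h are k, f, d, g, a, b — no chain reaches any other.
That is 6.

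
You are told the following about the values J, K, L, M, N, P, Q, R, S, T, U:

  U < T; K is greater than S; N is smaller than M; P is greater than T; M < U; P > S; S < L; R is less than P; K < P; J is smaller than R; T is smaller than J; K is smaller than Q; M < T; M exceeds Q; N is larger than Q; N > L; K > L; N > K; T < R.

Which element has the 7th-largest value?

N

The consecutive relations fix a unique order: S < L < K < Q < N < M < U < T < J < R < P.
Counting 7 from the largest end gives N.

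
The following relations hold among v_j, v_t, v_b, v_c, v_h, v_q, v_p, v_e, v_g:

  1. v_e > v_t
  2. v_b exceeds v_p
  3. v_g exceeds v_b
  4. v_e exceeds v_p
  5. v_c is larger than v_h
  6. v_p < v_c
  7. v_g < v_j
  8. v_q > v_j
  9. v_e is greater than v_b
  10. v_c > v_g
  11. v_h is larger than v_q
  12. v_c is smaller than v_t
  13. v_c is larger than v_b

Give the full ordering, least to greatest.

Nothing is placed below v_p, so it is least; from there v_p < v_b; v_b < v_g; v_g < v_j; v_j < v_q; v_q < v_h; v_h < v_c; v_c < v_t; v_t < v_e, each given directly.

v_p < v_b < v_g < v_j < v_q < v_h < v_c < v_t < v_e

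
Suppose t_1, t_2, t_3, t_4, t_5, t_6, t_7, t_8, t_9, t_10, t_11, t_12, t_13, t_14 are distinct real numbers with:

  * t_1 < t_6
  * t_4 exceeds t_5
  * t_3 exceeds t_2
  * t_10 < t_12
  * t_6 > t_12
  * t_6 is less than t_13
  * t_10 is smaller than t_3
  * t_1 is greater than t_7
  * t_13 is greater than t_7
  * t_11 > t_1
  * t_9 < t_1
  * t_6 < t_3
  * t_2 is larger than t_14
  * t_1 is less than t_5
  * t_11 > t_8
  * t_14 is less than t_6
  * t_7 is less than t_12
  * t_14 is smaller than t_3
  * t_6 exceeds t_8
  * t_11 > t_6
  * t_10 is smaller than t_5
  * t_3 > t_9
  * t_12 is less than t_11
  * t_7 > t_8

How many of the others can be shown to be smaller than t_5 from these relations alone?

From t_5 the given relations immediately reach t_10, t_1.
From those, t_9, t_7 — 4 in total.
From those, t_8 — 5 in total.
Nothing else is reachable below t_5; 5 in all.

5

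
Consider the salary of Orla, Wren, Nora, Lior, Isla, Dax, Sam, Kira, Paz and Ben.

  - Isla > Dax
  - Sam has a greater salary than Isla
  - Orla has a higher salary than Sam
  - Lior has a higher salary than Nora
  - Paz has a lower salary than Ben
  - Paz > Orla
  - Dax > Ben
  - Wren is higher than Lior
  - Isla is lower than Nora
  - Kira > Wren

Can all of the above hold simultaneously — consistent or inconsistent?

inconsistent

We have Isla < Sam stated directly, yet also Sam < Orla < Paz < Ben < Dax < Isla by chaining the others — so Sam < Isla. Contradiction.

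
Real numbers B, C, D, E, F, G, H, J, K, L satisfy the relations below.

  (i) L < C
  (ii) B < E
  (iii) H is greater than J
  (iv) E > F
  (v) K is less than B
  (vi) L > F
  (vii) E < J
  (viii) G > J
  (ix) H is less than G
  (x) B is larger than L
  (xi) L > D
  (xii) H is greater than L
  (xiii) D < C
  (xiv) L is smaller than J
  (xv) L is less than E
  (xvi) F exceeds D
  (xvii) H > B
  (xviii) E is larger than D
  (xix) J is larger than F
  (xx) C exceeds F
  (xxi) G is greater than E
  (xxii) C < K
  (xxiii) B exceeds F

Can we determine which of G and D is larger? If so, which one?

G

D < F < L < C < K < B < E < J < H < G, by transitivity through F, L, C, K, B, E, J, H.
So G is larger.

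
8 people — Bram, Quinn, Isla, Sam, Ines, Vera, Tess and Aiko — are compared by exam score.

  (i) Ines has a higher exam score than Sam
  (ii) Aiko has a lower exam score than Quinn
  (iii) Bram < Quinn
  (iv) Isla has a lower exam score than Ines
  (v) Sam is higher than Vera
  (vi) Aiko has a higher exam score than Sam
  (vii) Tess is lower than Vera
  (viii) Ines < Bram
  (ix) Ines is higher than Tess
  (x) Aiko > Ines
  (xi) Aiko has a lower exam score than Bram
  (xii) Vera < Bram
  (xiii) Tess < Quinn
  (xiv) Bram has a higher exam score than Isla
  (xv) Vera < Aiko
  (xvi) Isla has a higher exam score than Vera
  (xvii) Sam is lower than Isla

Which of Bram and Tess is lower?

The relevant relations are Tess < Vera; Vera < Sam; Sam < Isla; Isla < Ines; Ines < Aiko; Aiko < Bram.
Chaining these gives Tess < Vera < Sam < Isla < Ines < Aiko < Bram.
So Tess < Bram; Tess is the lower of the two.

Tess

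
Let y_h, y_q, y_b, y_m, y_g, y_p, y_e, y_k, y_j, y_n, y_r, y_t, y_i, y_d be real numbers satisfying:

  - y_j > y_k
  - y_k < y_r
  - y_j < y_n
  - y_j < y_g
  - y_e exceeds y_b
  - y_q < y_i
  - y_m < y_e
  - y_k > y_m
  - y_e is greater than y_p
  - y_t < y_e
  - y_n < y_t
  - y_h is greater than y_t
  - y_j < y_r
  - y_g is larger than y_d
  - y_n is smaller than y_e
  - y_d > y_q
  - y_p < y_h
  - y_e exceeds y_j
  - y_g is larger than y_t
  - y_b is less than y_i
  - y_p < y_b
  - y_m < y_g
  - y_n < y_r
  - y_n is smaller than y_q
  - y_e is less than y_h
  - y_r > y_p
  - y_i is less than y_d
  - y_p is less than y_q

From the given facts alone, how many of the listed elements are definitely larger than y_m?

Directly above y_m: y_k, y_g, y_e.
One step further: y_j, y_r, y_h (6 so far).
One step further: y_n (7 so far).
One step further: y_q, y_t (9 so far).
One step further: y_i, y_d (11 so far).
No other element is forced above y_m by the given relations, so the count is 11.

11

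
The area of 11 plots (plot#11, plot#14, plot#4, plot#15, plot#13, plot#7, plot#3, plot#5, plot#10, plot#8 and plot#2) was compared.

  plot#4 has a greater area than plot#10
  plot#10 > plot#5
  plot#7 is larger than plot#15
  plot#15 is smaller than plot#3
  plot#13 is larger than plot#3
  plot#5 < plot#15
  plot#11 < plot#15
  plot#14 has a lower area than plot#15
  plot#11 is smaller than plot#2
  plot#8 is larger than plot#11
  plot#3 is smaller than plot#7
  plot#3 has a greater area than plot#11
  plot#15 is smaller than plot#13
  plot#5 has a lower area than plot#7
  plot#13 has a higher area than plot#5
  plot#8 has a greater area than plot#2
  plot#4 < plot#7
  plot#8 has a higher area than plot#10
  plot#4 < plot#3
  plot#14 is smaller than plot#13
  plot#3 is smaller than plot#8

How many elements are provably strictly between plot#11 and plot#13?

2

The relations place plot#11 below plot#13. An element lies strictly between them when it is forced above plot#11 and also forced below plot#13.
Above plot#11: {plot#2, plot#15, plot#3, plot#7, plot#8}. Below plot#13: {plot#5, plot#10, plot#14, plot#15, plot#4, plot#3}.
Intersection: {plot#15, plot#3} — 2.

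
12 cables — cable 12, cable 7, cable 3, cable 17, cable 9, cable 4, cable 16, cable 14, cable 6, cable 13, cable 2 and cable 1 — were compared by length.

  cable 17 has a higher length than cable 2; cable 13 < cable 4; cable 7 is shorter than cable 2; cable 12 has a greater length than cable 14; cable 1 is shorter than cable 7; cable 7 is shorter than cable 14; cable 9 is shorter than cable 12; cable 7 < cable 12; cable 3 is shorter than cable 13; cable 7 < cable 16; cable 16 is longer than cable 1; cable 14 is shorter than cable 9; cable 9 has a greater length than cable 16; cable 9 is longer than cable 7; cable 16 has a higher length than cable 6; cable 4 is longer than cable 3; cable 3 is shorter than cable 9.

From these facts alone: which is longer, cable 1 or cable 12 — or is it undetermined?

Link the given pairs in sequence: cable 1 < cable 7; cable 7 < cable 14; cable 14 < cable 9; cable 9 < cable 12.
Chaining these gives cable 1 < cable 7 < cable 14 < cable 9 < cable 12.
So cable 12 is longer.

cable 12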